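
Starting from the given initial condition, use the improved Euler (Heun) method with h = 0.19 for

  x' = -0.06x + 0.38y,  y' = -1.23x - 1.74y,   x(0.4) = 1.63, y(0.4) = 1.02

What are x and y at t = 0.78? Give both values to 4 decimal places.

Heun on (x,y): k1 = f(t_n, state_n); k2 = f(t_n + h, state_n + h·k1); state_{n+1} = state_n + (h/2)·(k1 + k2).
0.400000: (1.630000, 1.020000)
  k1 = (0.289800, -3.779700)
  predictor → (1.685062, 0.301857)
  k2 = (0.013602, -2.597857)
  → (1.658823, 0.414132)
0.590000: (1.658823, 0.414132)
  k1 = (0.057841, -2.760942)
  predictor → (1.669813, -0.110447)
  k2 = (-0.142159, -1.861692)
  → (1.650813, -0.025018)
(x(0.78), y(0.78)) ≈ (1.6508, -0.0250)

1.6508, -0.0250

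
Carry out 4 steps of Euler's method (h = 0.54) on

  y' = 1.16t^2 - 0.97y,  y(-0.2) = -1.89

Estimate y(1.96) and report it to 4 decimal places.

Euler: y_{n+1} = y_n + h·f(t_n, y_n).
t=-0.200000, y=-1.890000: f=1.879700 → y ← -1.890000 + 0.54·1.879700 = -0.874962
t=0.340000, y=-0.874962: f=0.982809 → y ← -0.874962 + 0.54·0.982809 = -0.344245
t=0.880000, y=-0.344245: f=1.232222 → y ← -0.344245 + 0.54·1.232222 = 0.321155
t=1.420000, y=0.321155: f=2.027504 → y ← 0.321155 + 0.54·2.027504 = 1.416007
y(1.96) ≈ 1.4160

1.4160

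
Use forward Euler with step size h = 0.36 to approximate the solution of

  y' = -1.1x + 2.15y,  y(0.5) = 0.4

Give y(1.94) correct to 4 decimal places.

0.3017

Euler: y_{n+1} = y_n + h·f(x_n, y_n).
x=0.500000, y=0.400000: f=0.310000 → y ← 0.400000 + 0.36·0.310000 = 0.511600
x=0.860000, y=0.511600: f=0.153940 → y ← 0.511600 + 0.36·0.153940 = 0.567018
x=1.220000, y=0.567018: f=-0.122910 → y ← 0.567018 + 0.36·(-0.122910) = 0.522771
x=1.580000, y=0.522771: f=-0.614043 → y ← 0.522771 + 0.36·(-0.614043) = 0.301715
y(1.94) ≈ 0.3017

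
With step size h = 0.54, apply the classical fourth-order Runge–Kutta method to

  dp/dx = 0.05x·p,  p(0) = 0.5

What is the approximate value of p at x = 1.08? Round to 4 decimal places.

0.5148

RK4: k1 = f(x_n, p_n); k2 = f(x_n + h/2, p_n + (h/2)·k1); k3 = f(x_n + h/2, p_n + (h/2)·k2); k4 = f(x_n + h, p_n + h·k3); p_{n+1} = p_n + (h/6)·(k1 + 2k2 + 2k3 + k4).
x=0.000000, p=0.500000:
  k1 = f(0.000000, 0.500000) = 0.000000
  k2 = f(0.270000, 0.500000) = 0.006750
  k3 = f(0.270000, 0.501822) = 0.006775
  k4 = f(0.540000, 0.503658) = 0.013599
  p ← 0.500000 + (0.54/6)·(k1 + 2k2 + 2k3 + k4) = 0.503658
x=0.540000, p=0.503658:
  k1 = f(0.540000, 0.503658) = 0.013599
  k2 = f(0.810000, 0.507330) = 0.020547
  k3 = f(0.810000, 0.509206) = 0.020623
  k4 = f(1.080000, 0.514795) = 0.027799
  p ← 0.503658 + (0.54/6)·(k1 + 2k2 + 2k3 + k4) = 0.514795
p(1.08) ≈ 0.5148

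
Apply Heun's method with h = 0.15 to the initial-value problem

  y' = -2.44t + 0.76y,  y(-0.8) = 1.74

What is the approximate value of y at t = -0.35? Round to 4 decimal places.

Heun: k1 = f(t_n, y_n); k2 = f(t_n + h, y_n + h·k1); y_{n+1} = y_n + (h/2)·(k1 + k2).
t=-0.800000, y=1.740000:
  k1 = f(-0.800000, 1.740000) = 3.274400
  k2 = f(-0.650000, 2.231160) = 3.281682
  y ← 1.740000 + (0.15/2)·(3.274400 + 3.281682) = 2.231706
t=-0.650000, y=2.231706:
  k1 = f(-0.650000, 2.231706) = 3.282097
  k2 = f(-0.500000, 2.724021) = 3.290256
  y ← 2.231706 + (0.15/2)·(3.282097 + 3.290256) = 2.724633
t=-0.500000, y=2.724633:
  k1 = f(-0.500000, 2.724633) = 3.290721
  k2 = f(-0.350000, 3.218241) = 3.299863
  y ← 2.724633 + (0.15/2)·(3.290721 + 3.299863) = 3.218926
y(-0.35) ≈ 3.2189

3.2189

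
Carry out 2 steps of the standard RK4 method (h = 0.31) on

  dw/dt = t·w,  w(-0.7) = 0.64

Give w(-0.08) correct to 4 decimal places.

RK4: k1 = f(t_n, w_n); k2 = f(t_n + h/2, w_n + (h/2)·k1); k3 = f(t_n + h/2, w_n + (h/2)·k2); k4 = f(t_n + h, w_n + h·k3); w_{n+1} = w_n + (h/6)·(k1 + 2k2 + 2k3 + k4).
t=-0.700000, w=0.640000:
  k1 = f(-0.700000, 0.640000) = -0.448000
  k2 = f(-0.545000, 0.570560) = -0.310955
  k3 = f(-0.545000, 0.591802) = -0.322532
  k4 = f(-0.390000, 0.540015) = -0.210606
  w ← 0.640000 + (0.31/6)·(k1 + 2k2 + 2k3 + k4) = 0.540512
t=-0.390000, w=0.540512:
  k1 = f(-0.390000, 0.540512) = -0.210800
  k2 = f(-0.235000, 0.507838) = -0.119342
  k3 = f(-0.235000, 0.522014) = -0.122673
  k4 = f(-0.080000, 0.502483) = -0.040199
  w ← 0.540512 + (0.31/6)·(k1 + 2k2 + 2k3 + k4) = 0.502535
w(-0.08) ≈ 0.5025

0.5025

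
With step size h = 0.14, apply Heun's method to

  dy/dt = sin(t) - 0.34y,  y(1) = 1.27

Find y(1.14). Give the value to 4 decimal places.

1.3307

Heun: k1 = f(t_n, y_n); k2 = f(t_n + h, y_n + h·k1); y_{n+1} = y_n + (h/2)·(k1 + k2).
t=1.000000, y=1.270000:
  k1 = f(1.000000, 1.270000) = 0.409671
  k2 = f(1.140000, 1.327354) = 0.457333
  y ← 1.270000 + (0.14/2)·(0.409671 + 0.457333) = 1.330690
y(1.14) ≈ 1.3307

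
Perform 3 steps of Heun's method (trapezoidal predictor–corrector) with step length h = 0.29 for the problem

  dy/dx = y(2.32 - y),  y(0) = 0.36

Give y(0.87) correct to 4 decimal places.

Heun: k1 = f(x_n, y_n); k2 = f(x_n + h, y_n + h·k1); y_{n+1} = y_n + (h/2)·(k1 + k2).
x=0.000000, y=0.360000:
  k1 = f(0.000000, 0.360000) = 0.705600
  k2 = f(0.290000, 0.564624) = 0.991127
  y ← 0.360000 + (0.29/2)·(0.705600 + 0.991127) = 0.606025
x=0.290000, y=0.606025:
  k1 = f(0.290000, 0.606025) = 1.038712
  k2 = f(0.580000, 0.907252) = 1.281718
  y ← 0.606025 + (0.29/2)·(1.038712 + 1.281718) = 0.942488
x=0.580000, y=0.942488:
  k1 = f(0.580000, 0.942488) = 1.298288
  k2 = f(0.870000, 1.318992) = 1.320322
  y ← 0.942488 + (0.29/2)·(1.298288 + 1.320322) = 1.322186
y(0.87) ≈ 1.3222

1.3222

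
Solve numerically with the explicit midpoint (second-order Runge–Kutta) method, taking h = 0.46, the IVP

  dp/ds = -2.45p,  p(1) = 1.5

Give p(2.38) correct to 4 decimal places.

Midpoint: k1 = f(s_n, p_n); k2 = f(s_n + h/2, p_n + (h/2)·k1); p_{n+1} = p_n + h·k2.
s=1.000000, p=1.500000:
  k1 = f(1.000000, 1.500000) = -3.675000
  k2 = f(1.230000, 0.654750) = -1.604137
  p ← 1.500000 + 0.46·(-1.604137) = 0.762097
s=1.460000, p=0.762097:
  k1 = f(1.460000, 0.762097) = -1.867137
  k2 = f(1.690000, 0.332655) = -0.815005
  p ← 0.762097 + 0.46·(-0.815005) = 0.387194
s=1.920000, p=0.387194:
  k1 = f(1.920000, 0.387194) = -0.948626
  k2 = f(2.150000, 0.169010) = -0.414075
  p ← 0.387194 + 0.46·(-0.414075) = 0.196720
p(2.38) ≈ 0.1967

0.1967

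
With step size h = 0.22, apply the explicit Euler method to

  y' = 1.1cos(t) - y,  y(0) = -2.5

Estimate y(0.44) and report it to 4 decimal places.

-1.0961

Euler: y_{n+1} = y_n + h·f(t_n, y_n).
t=0.000000, y=-2.500000: f=3.600000 → y ← -2.500000 + 0.22·3.600000 = -1.708000
t=0.220000, y=-1.708000: f=2.781487 → y ← -1.708000 + 0.22·2.781487 = -1.096073
y(0.44) ≈ -1.0961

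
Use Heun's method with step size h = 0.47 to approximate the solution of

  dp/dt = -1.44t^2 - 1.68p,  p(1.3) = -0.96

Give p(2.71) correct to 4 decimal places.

Heun: k1 = f(t_n, p_n); k2 = f(t_n + h, p_n + h·k1); p_{n+1} = p_n + (h/2)·(k1 + k2).
t=1.300000, p=-0.960000:
  k1 = f(1.300000, -0.960000) = -0.820800
  k2 = f(1.770000, -1.345776) = -2.250472
  p ← -0.960000 + (0.47/2)·(-0.820800 + (-2.250472)) = -1.681749
t=1.770000, p=-1.681749:
  k1 = f(1.770000, -1.681749) = -1.686038
  k2 = f(2.240000, -2.474187) = -3.068710
  p ← -1.681749 + (0.47/2)·(-1.686038 + (-3.068710)) = -2.799115
t=2.240000, p=-2.799115:
  k1 = f(2.240000, -2.799115) = -2.522831
  k2 = f(2.710000, -3.984845) = -3.880964
  p ← -2.799115 + (0.47/2)·(-2.522831 + (-3.880964)) = -4.304007
p(2.71) ≈ -4.3040

-4.3040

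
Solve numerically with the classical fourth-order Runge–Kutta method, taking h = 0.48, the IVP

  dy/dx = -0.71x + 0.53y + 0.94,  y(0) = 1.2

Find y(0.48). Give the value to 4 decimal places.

1.9722

RK4: k1 = f(x_n, y_n); k2 = f(x_n + h/2, y_n + (h/2)·k1); k3 = f(x_n + h/2, y_n + (h/2)·k2); k4 = f(x_n + h, y_n + h·k3); y_{n+1} = y_n + (h/6)·(k1 + 2k2 + 2k3 + k4).
x=0.000000, y=1.200000:
  k1 = f(0.000000, 1.200000) = 1.576000
  k2 = f(0.240000, 1.578240) = 1.606067
  k3 = f(0.240000, 1.585456) = 1.609892
  k4 = f(0.480000, 1.972748) = 1.644756
  y ← 1.200000 + (0.48/6)·(k1 + 2k2 + 2k3 + k4) = 1.972214
y(0.48) ≈ 1.9722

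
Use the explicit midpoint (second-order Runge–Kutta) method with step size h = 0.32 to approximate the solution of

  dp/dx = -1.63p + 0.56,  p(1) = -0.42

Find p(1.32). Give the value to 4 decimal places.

-0.1256

Midpoint: k1 = f(x_n, p_n); k2 = f(x_n + h/2, p_n + (h/2)·k1); p_{n+1} = p_n + h·k2.
x=1.000000, p=-0.420000:
  k1 = f(1.000000, -0.420000) = 1.244600
  k2 = f(1.160000, -0.220864) = 0.920008
  p ← -0.420000 + 0.32·0.920008 = -0.125597
p(1.32) ≈ -0.1256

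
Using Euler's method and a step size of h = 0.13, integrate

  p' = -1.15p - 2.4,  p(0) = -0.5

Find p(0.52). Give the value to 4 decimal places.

Euler: p_{n+1} = p_n + h·f(t_n, p_n).
t=0.000000, p=-0.500000: f=-1.825000 → p ← -0.500000 + 0.13·(-1.825000) = -0.737250
t=0.130000, p=-0.737250: f=-1.552163 → p ← -0.737250 + 0.13·(-1.552163) = -0.939031
t=0.260000, p=-0.939031: f=-1.320114 → p ← -0.939031 + 0.13·(-1.320114) = -1.110646
t=0.390000, p=-1.110646: f=-1.122757 → p ← -1.110646 + 0.13·(-1.122757) = -1.256604
p(0.52) ≈ -1.2566

-1.2566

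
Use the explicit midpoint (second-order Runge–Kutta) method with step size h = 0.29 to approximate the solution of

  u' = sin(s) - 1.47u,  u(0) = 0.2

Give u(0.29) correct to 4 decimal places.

Midpoint: k1 = f(s_n, u_n); k2 = f(s_n + h/2, u_n + (h/2)·k1); u_{n+1} = u_n + h·k2.
s=0.000000, u=0.200000:
  k1 = f(0.000000, 0.200000) = -0.294000
  k2 = f(0.145000, 0.157370) = -0.086841
  u ← 0.200000 + 0.29·(-0.086841) = 0.174816
u(0.29) ≈ 0.1748

0.1748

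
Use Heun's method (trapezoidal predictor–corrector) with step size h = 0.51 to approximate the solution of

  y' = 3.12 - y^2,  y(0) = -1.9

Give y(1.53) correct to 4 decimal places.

-139.5738

Heun: k1 = f(s_n, y_n); k2 = f(s_n + h, y_n + h·k1); y_{n+1} = y_n + (h/2)·(k1 + k2).
s=0.000000, y=-1.900000:
  k1 = f(0.000000, -1.900000) = -0.490000
  k2 = f(0.510000, -2.149900) = -1.502070
  y ← -1.900000 + (0.51/2)·(-0.490000 + (-1.502070)) = -2.407978
s=0.510000, y=-2.407978:
  k1 = f(0.510000, -2.407978) = -2.678357
  k2 = f(1.020000, -3.773940) = -11.122624
  y ← -2.407978 + (0.51/2)·(-2.678357 + (-11.122624)) = -5.927228
s=1.020000, y=-5.927228:
  k1 = f(1.020000, -5.927228) = -32.012032
  k2 = f(1.530000, -22.253365) = -492.092235
  y ← -5.927228 + (0.51/2)·(-32.012032 + (-492.092235)) = -139.573816
y(1.53) ≈ -139.5738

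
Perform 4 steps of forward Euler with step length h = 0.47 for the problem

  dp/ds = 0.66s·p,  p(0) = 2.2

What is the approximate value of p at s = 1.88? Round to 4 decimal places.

Euler: p_{n+1} = p_n + h·f(s_n, p_n).
s=0.000000, p=2.200000: f=0.000000 → p ← 2.200000 + 0.47·0.000000 = 2.200000
s=0.470000, p=2.200000: f=0.682440 → p ← 2.200000 + 0.47·0.682440 = 2.520747
s=0.940000, p=2.520747: f=1.563871 → p ← 2.520747 + 0.47·1.563871 = 3.255766
s=1.410000, p=3.255766: f=3.029816 → p ← 3.255766 + 0.47·3.029816 = 4.679780
p(1.88) ≈ 4.6798

4.6798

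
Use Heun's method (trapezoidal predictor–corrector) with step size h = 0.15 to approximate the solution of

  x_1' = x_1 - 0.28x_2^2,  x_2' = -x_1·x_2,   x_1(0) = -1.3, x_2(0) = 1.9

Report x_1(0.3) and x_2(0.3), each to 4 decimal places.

-2.3005, 3.1574

Heun on (x_1,x_2): k1 = f(x_n, state_n); k2 = f(x_n + h, state_n + h·k1); state_{n+1} = state_n + (h/2)·(k1 + k2).
0.000000: (-1.300000, 1.900000)
  k1 = (-2.310800, 2.470000)
  predictor → (-1.646620, 2.270500)
  k2 = (-3.090068, 3.738651)
  → (-1.705065, 2.365649)
0.150000: (-1.705065, 2.365649)
  k1 = (-3.272027, 4.033585)
  predictor → (-2.195869, 2.970687)
  k2 = (-4.666863, 6.523239)
  → (-2.300482, 3.157411)
(x_1(0.3), x_2(0.3)) ≈ (-2.3005, 3.1574)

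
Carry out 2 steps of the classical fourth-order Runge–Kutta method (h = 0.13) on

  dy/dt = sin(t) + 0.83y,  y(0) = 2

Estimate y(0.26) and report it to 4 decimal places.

2.5179

RK4: k1 = f(t_n, y_n); k2 = f(t_n + h/2, y_n + (h/2)·k1); k3 = f(t_n + h/2, y_n + (h/2)·k2); k4 = f(t_n + h, y_n + h·k3); y_{n+1} = y_n + (h/6)·(k1 + 2k2 + 2k3 + k4).
t=0.000000, y=2.000000:
  k1 = f(0.000000, 2.000000) = 1.660000
  k2 = f(0.065000, 2.107900) = 1.814511
  k3 = f(0.065000, 2.117943) = 1.822847
  k4 = f(0.130000, 2.236970) = 1.986319
  y ← 2.000000 + (0.13/6)·(k1 + 2k2 + 2k3 + k4) = 2.236622
t=0.130000, y=2.236622:
  k1 = f(0.130000, 2.236622) = 1.986031
  k2 = f(0.195000, 2.365714) = 2.157310
  k3 = f(0.195000, 2.376848) = 2.166550
  k4 = f(0.260000, 2.518274) = 2.347248
  y ← 2.236622 + (0.13/6)·(k1 + 2k2 + 2k3 + k4) = 2.517877
y(0.26) ≈ 2.5179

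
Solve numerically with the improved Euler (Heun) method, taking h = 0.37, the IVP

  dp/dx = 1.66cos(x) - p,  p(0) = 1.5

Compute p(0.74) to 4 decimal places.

Heun: k1 = f(x_n, p_n); k2 = f(x_n + h, p_n + h·k1); p_{n+1} = p_n + (h/2)·(k1 + k2).
x=0.000000, p=1.500000:
  k1 = f(0.000000, 1.500000) = 0.160000
  k2 = f(0.370000, 1.559200) = -0.011537
  p ← 1.500000 + (0.37/2)·(0.160000 + (-0.011537)) = 1.527466
x=0.370000, p=1.527466:
  k1 = f(0.370000, 1.527466) = 0.020198
  k2 = f(0.740000, 1.534939) = -0.309081
  p ← 1.527466 + (0.37/2)·(0.020198 + (-0.309081)) = 1.474022
p(0.74) ≈ 1.4740

1.4740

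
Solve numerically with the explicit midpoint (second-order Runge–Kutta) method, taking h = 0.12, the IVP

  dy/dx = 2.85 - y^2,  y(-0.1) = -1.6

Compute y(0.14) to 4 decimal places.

-1.4987

Midpoint: k1 = f(x_n, y_n); k2 = f(x_n + h/2, y_n + (h/2)·k1); y_{n+1} = y_n + h·k2.
x=-0.100000, y=-1.600000:
  k1 = f(-0.100000, -1.600000) = 0.290000
  k2 = f(-0.040000, -1.582600) = 0.345377
  y ← -1.600000 + 0.12·0.345377 = -1.558555
x=0.020000, y=-1.558555:
  k1 = f(0.020000, -1.558555) = 0.420907
  k2 = f(0.080000, -1.533300) = 0.498990
  y ← -1.558555 + 0.12·0.498990 = -1.498676
y(0.14) ≈ -1.4987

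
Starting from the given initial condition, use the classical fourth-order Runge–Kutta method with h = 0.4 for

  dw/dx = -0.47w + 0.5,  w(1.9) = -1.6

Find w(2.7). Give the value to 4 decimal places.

RK4: k1 = f(x_n, w_n); k2 = f(x_n + h/2, w_n + (h/2)·k1); k3 = f(x_n + h/2, w_n + (h/2)·k2); k4 = f(x_n + h, w_n + h·k3); w_{n+1} = w_n + (h/6)·(k1 + 2k2 + 2k3 + k4).
x=1.900000, w=-1.600000:
  k1 = f(1.900000, -1.600000) = 1.252000
  k2 = f(2.100000, -1.349600) = 1.134312
  k3 = f(2.100000, -1.373138) = 1.145375
  k4 = f(2.300000, -1.141850) = 1.036670
  w ← -1.600000 + (0.4/6)·(k1 + 2k2 + 2k3 + k4) = -1.143464
x=2.300000, w=-1.143464:
  k1 = f(2.300000, -1.143464) = 1.037428
  k2 = f(2.500000, -0.935978) = 0.939910
  k3 = f(2.500000, -0.955482) = 0.949076
  k4 = f(2.700000, -0.763833) = 0.859002
  w ← -1.143464 + (0.4/6)·(k1 + 2k2 + 2k3 + k4) = -0.765170
w(2.7) ≈ -0.7652

-0.7652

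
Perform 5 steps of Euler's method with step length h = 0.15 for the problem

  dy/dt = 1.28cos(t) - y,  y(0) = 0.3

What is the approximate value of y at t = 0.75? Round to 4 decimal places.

0.7879

Euler: y_{n+1} = y_n + h·f(t_n, y_n).
t=0.000000, y=0.300000: f=0.980000 → y ← 0.300000 + 0.15·0.980000 = 0.447000
t=0.150000, y=0.447000: f=0.818627 → y ← 0.447000 + 0.15·0.818627 = 0.569794
t=0.300000, y=0.569794: f=0.653037 → y ← 0.569794 + 0.15·0.653037 = 0.667750
t=0.450000, y=0.667750: f=0.484823 → y ← 0.667750 + 0.15·0.484823 = 0.740473
t=0.600000, y=0.740473: f=0.315957 → y ← 0.740473 + 0.15·0.315957 = 0.787866
y(0.75) ≈ 0.7879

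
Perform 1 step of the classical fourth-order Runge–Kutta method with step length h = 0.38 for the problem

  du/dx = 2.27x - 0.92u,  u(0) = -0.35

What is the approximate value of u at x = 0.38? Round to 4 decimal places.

RK4: k1 = f(x_n, u_n); k2 = f(x_n + h/2, u_n + (h/2)·k1); k3 = f(x_n + h/2, u_n + (h/2)·k2); k4 = f(x_n + h, u_n + h·k3); u_{n+1} = u_n + (h/6)·(k1 + 2k2 + 2k3 + k4).
x=0.000000, u=-0.350000:
  k1 = f(0.000000, -0.350000) = 0.322000
  k2 = f(0.190000, -0.288820) = 0.697014
  k3 = f(0.190000, -0.217567) = 0.631462
  k4 = f(0.380000, -0.110044) = 0.963841
  u ← -0.350000 + (0.38/6)·(k1 + 2k2 + 2k3 + k4) = -0.100290
u(0.38) ≈ -0.1003

-0.1003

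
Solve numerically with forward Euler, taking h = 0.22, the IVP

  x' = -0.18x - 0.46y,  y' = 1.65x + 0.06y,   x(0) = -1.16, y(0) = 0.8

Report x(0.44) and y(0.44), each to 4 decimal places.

Euler on (x,y): x_{n+1} = x_n + h·x', y_{n+1} = y_n + h·y'.
0.000000: (-1.160000, 0.800000); f=(-0.159200, -1.866000) → (-1.195024, 0.389480)
0.220000: (-1.195024, 0.389480); f=(0.035944, -1.948421) → (-1.187116, -0.039173)
(x(0.44), y(0.44)) ≈ (-1.1871, -0.0392)

-1.1871, -0.0392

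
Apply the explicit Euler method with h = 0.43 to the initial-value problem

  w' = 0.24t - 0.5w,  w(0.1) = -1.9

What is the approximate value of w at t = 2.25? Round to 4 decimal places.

-0.1745

Euler: w_{n+1} = w_n + h·f(t_n, w_n).
t=0.100000, w=-1.900000: f=0.974000 → w ← -1.900000 + 0.43·0.974000 = -1.481180
t=0.530000, w=-1.481180: f=0.867790 → w ← -1.481180 + 0.43·0.867790 = -1.108030
t=0.960000, w=-1.108030: f=0.784415 → w ← -1.108030 + 0.43·0.784415 = -0.770732
t=1.390000, w=-0.770732: f=0.718966 → w ← -0.770732 + 0.43·0.718966 = -0.461576
t=1.820000, w=-0.461576: f=0.667588 → w ← -0.461576 + 0.43·0.667588 = -0.174514
w(2.25) ≈ -0.1745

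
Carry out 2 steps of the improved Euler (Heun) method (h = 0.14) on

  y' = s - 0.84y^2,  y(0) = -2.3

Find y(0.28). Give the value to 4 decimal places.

Heun: k1 = f(s_n, y_n); k2 = f(s_n + h, y_n + h·k1); y_{n+1} = y_n + (h/2)·(k1 + k2).
s=0.000000, y=-2.300000:
  k1 = f(0.000000, -2.300000) = -4.443600
  k2 = f(0.140000, -2.922104) = -7.032501
  y ← -2.300000 + (0.14/2)·(-4.443600 + (-7.032501)) = -3.103327
s=0.140000, y=-3.103327:
  k1 = f(0.140000, -3.103327) = -7.949737
  k2 = f(0.280000, -4.216290) = -14.652767
  y ← -3.103327 + (0.14/2)·(-7.949737 + (-14.652767)) = -4.685502
y(0.28) ≈ -4.6855

-4.6855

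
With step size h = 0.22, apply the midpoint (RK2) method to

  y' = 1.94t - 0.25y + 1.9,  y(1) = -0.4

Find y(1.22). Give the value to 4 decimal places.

0.4899

Midpoint: k1 = f(t_n, y_n); k2 = f(t_n + h/2, y_n + (h/2)·k1); y_{n+1} = y_n + h·k2.
t=1.000000, y=-0.400000:
  k1 = f(1.000000, -0.400000) = 3.940000
  k2 = f(1.110000, 0.033400) = 4.045050
  y ← -0.400000 + 0.22·4.045050 = 0.489911
y(1.22) ≈ 0.4899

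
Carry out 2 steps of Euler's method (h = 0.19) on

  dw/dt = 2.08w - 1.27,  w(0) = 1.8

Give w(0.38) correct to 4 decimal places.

2.9259

Euler: w_{n+1} = w_n + h·f(t_n, w_n).
t=0.000000, w=1.800000: f=2.474000 → w ← 1.800000 + 0.19·2.474000 = 2.270060
t=0.190000, w=2.270060: f=3.451725 → w ← 2.270060 + 0.19·3.451725 = 2.925888
w(0.38) ≈ 2.9259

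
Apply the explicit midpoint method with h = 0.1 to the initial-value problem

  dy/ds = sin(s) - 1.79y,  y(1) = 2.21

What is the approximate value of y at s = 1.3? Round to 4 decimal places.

1.5078

Midpoint: k1 = f(s_n, y_n); k2 = f(s_n + h/2, y_n + (h/2)·k1); y_{n+1} = y_n + h·k2.
s=1.000000, y=2.210000:
  k1 = f(1.000000, 2.210000) = -3.114429
  k2 = f(1.050000, 2.054279) = -2.809735
  y ← 2.210000 + 0.1·(-2.809735) = 1.929026
s=1.100000, y=1.929026:
  k1 = f(1.100000, 1.929026) = -2.561750
  k2 = f(1.150000, 1.800939) = -2.310917
  y ← 1.929026 + 0.1·(-2.310917) = 1.697935
s=1.200000, y=1.697935:
  k1 = f(1.200000, 1.697935) = -2.107264
  k2 = f(1.250000, 1.592572) = -1.901718
  y ← 1.697935 + 0.1·(-1.901718) = 1.507763
y(1.3) ≈ 1.5078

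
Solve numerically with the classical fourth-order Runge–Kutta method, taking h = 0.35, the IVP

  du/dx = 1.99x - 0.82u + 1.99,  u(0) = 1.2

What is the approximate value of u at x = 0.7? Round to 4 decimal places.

RK4: k1 = f(x_n, u_n); k2 = f(x_n + h/2, u_n + (h/2)·k1); k3 = f(x_n + h/2, u_n + (h/2)·k2); k4 = f(x_n + h, u_n + h·k3); u_{n+1} = u_n + (h/6)·(k1 + 2k2 + 2k3 + k4).
x=0.000000, u=1.200000:
  k1 = f(0.000000, 1.200000) = 1.006000
  k2 = f(0.175000, 1.376050) = 1.209889
  k3 = f(0.175000, 1.411731) = 1.180631
  k4 = f(0.350000, 1.613221) = 1.363659
  u ← 1.200000 + (0.35/6)·(k1 + 2k2 + 2k3 + k4) = 1.617124
x=0.350000, u=1.617124:
  k1 = f(0.350000, 1.617124) = 1.360458
  k2 = f(0.525000, 1.855204) = 1.513482
  k3 = f(0.525000, 1.881984) = 1.491524
  k4 = f(0.700000, 2.139157) = 1.628891
  u ← 1.617124 + (0.35/6)·(k1 + 2k2 + 2k3 + k4) = 2.142087
u(0.7) ≈ 2.1421

2.1421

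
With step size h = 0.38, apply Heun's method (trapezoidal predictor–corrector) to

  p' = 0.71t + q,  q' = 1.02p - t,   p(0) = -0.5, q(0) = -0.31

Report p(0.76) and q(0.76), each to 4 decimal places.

-0.7490, -1.0735

Heun on (p,q): k1 = f(t_n, state_n); k2 = f(t_n + h, state_n + h·k1); state_{n+1} = state_n + (h/2)·(k1 + k2).
0.000000: (-0.500000, -0.310000)
  k1 = (-0.310000, -0.510000)
  predictor → (-0.617800, -0.503800)
  k2 = (-0.234000, -1.010156)
  → (-0.603360, -0.598830)
0.380000: (-0.603360, -0.598830)
  k1 = (-0.329030, -0.995427)
  predictor → (-0.728391, -0.977092)
  k2 = (-0.437492, -1.502959)
  → (-0.748999, -1.073523)
(p(0.76), q(0.76)) ≈ (-0.7490, -1.0735)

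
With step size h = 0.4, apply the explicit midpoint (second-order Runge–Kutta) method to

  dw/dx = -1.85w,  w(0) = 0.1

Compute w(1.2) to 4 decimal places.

Midpoint: k1 = f(x_n, w_n); k2 = f(x_n + h/2, w_n + (h/2)·k1); w_{n+1} = w_n + h·k2.
x=0.000000, w=0.100000:
  k1 = f(0.000000, 0.100000) = -0.185000
  k2 = f(0.200000, 0.063000) = -0.116550
  w ← 0.100000 + 0.4·(-0.116550) = 0.053380
x=0.400000, w=0.053380:
  k1 = f(0.400000, 0.053380) = -0.098753
  k2 = f(0.600000, 0.033629) = -0.062214
  w ← 0.053380 + 0.4·(-0.062214) = 0.028494
x=0.800000, w=0.028494:
  k1 = f(0.800000, 0.028494) = -0.052714
  k2 = f(1.000000, 0.017951) = -0.033210
  w ← 0.028494 + 0.4·(-0.033210) = 0.015210
w(1.2) ≈ 0.0152

0.0152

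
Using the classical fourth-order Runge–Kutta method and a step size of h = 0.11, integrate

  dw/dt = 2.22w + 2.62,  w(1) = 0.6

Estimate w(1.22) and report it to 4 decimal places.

1.7210

RK4: k1 = f(t_n, w_n); k2 = f(t_n + h/2, w_n + (h/2)·k1); k3 = f(t_n + h/2, w_n + (h/2)·k2); k4 = f(t_n + h, w_n + h·k3); w_{n+1} = w_n + (h/6)·(k1 + 2k2 + 2k3 + k4).
t=1.000000, w=0.600000:
  k1 = f(1.000000, 0.600000) = 3.952000
  k2 = f(1.055000, 0.817360) = 4.434539
  k3 = f(1.055000, 0.843900) = 4.493457
  k4 = f(1.110000, 1.094280) = 5.049302
  w ← 0.600000 + (0.11/6)·(k1 + 2k2 + 2k3 + k4) = 1.092384
t=1.110000, w=1.092384:
  k1 = f(1.110000, 1.092384) = 5.045092
  k2 = f(1.165000, 1.369864) = 5.661098
  k3 = f(1.165000, 1.403744) = 5.736312
  k4 = f(1.220000, 1.723378) = 6.445899
  w ← 1.092384 + (0.11/6)·(k1 + 2k2 + 2k3 + k4) = 1.720957
w(1.22) ≈ 1.7210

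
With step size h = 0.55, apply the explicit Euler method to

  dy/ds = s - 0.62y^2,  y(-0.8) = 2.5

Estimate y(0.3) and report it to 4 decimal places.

Euler: y_{n+1} = y_n + h·f(s_n, y_n).
s=-0.800000, y=2.500000: f=-4.675000 → y ← 2.500000 + 0.55·(-4.675000) = -0.071250
s=-0.250000, y=-0.071250: f=-0.253147 → y ← -0.071250 + 0.55·(-0.253147) = -0.210481
y(0.3) ≈ -0.2105

-0.2105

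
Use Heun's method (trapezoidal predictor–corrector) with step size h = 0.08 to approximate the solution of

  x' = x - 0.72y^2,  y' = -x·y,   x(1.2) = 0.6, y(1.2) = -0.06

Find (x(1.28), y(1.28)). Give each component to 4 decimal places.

Heun on (x,y): k1 = f(t_n, state_n); k2 = f(t_n + h, state_n + h·k1); state_{n+1} = state_n + (h/2)·(k1 + k2).
1.200000: (0.600000, -0.060000)
  k1 = (0.597408, 0.036000)
  predictor → (0.647793, -0.057120)
  k2 = (0.645444, 0.037002)
  → (0.649714, -0.057080)
(x(1.28), y(1.28)) ≈ (0.6497, -0.0571)

0.6497, -0.0571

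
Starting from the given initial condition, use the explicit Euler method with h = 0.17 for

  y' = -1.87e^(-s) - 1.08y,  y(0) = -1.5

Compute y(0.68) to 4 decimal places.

Euler: y_{n+1} = y_n + h·f(s_n, y_n).
s=0.000000, y=-1.500000: f=-0.250000 → y ← -1.500000 + 0.17·(-0.250000) = -1.542500
s=0.170000, y=-1.542500: f=0.088247 → y ← -1.542500 + 0.17·0.088247 = -1.527498
s=0.340000, y=-1.527498: f=0.318687 → y ← -1.527498 + 0.17·0.318687 = -1.473321
s=0.510000, y=-1.473321: f=0.468260 → y ← -1.473321 + 0.17·0.468260 = -1.393717
y(0.68) ≈ -1.3937

-1.3937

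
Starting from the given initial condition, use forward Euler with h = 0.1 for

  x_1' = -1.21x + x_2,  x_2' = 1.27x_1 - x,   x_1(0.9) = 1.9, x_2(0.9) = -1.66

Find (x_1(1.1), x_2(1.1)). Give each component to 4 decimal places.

1.3532, -1.4023

Euler on (x_1,x_2): x_1_{n+1} = x_1_n + h·x_1', x_2_{n+1} = x_2_n + h·x_2'.
0.900000: (1.900000, -1.660000); f=(-2.749000, 1.513000) → (1.625100, -1.508700)
1.000000: (1.625100, -1.508700); f=(-2.718700, 1.063877) → (1.353230, -1.402312)
(x_1(1.1), x_2(1.1)) ≈ (1.3532, -1.4023)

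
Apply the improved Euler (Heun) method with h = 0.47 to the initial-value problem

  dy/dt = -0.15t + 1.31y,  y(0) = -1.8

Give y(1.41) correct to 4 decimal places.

Heun: k1 = f(t_n, y_n); k2 = f(t_n + h, y_n + h·k1); y_{n+1} = y_n + (h/2)·(k1 + k2).
t=0.000000, y=-1.800000:
  k1 = f(0.000000, -1.800000) = -2.358000
  k2 = f(0.470000, -2.908260) = -3.880321
  y ← -1.800000 + (0.47/2)·(-2.358000 + (-3.880321)) = -3.266005
t=0.470000, y=-3.266005:
  k1 = f(0.470000, -3.266005) = -4.348967
  k2 = f(0.940000, -5.310020) = -7.097126
  y ← -3.266005 + (0.47/2)·(-4.348967 + (-7.097126)) = -5.955837
t=0.940000, y=-5.955837:
  k1 = f(0.940000, -5.955837) = -7.943147
  k2 = f(1.410000, -9.689116) = -12.904242
  y ← -5.955837 + (0.47/2)·(-7.943147 + (-12.904242)) = -10.854974
y(1.41) ≈ -10.8550

-10.8550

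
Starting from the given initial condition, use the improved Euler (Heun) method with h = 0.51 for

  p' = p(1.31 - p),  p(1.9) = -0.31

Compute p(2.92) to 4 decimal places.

-2.0824

Heun: k1 = f(x_n, p_n); k2 = f(x_n + h, p_n + h·k1); p_{n+1} = p_n + (h/2)·(k1 + k2).
x=1.900000, p=-0.310000:
  k1 = f(1.900000, -0.310000) = -0.502200
  k2 = f(2.410000, -0.566122) = -1.062114
  p ← -0.310000 + (0.51/2)·(-0.502200 + (-1.062114)) = -0.708900
x=2.410000, p=-0.708900:
  k1 = f(2.410000, -0.708900) = -1.431198
  k2 = f(2.920000, -1.438811) = -3.955020
  p ← -0.708900 + (0.51/2)·(-1.431198 + (-3.955020)) = -2.082386
p(2.92) ≈ -2.0824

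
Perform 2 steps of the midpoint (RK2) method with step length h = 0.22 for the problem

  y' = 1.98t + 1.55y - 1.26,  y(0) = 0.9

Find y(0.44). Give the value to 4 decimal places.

Midpoint: k1 = f(t_n, y_n); k2 = f(t_n + h/2, y_n + (h/2)·k1); y_{n+1} = y_n + h·k2.
t=0.000000, y=0.900000:
  k1 = f(0.000000, 0.900000) = 0.135000
  k2 = f(0.110000, 0.914850) = 0.375818
  y ← 0.900000 + 0.22·0.375818 = 0.982680
t=0.220000, y=0.982680:
  k1 = f(0.220000, 0.982680) = 0.698754
  k2 = f(0.330000, 1.059543) = 1.035691
  y ← 0.982680 + 0.22·1.035691 = 1.210532
y(0.44) ≈ 1.2105

1.2105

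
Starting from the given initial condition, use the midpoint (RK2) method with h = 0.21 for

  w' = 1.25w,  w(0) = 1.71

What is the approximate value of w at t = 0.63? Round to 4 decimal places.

3.7305

Midpoint: k1 = f(t_n, w_n); k2 = f(t_n + h/2, w_n + (h/2)·k1); w_{n+1} = w_n + h·k2.
t=0.000000, w=1.710000:
  k1 = f(0.000000, 1.710000) = 2.137500
  k2 = f(0.105000, 1.934438) = 2.418047
  w ← 1.710000 + 0.21·2.418047 = 2.217790
t=0.210000, w=2.217790:
  k1 = f(0.210000, 2.217790) = 2.772237
  k2 = f(0.315000, 2.508875) = 3.136093
  w ← 2.217790 + 0.21·3.136093 = 2.876369
t=0.420000, w=2.876369:
  k1 = f(0.420000, 2.876369) = 3.595462
  k2 = f(0.525000, 3.253893) = 4.067366
  w ← 2.876369 + 0.21·4.067366 = 3.730516
w(0.63) ≈ 3.7305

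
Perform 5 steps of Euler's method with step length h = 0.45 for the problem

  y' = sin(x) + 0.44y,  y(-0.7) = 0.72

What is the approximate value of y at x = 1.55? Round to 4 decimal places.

1.8438

Euler: y_{n+1} = y_n + h·f(x_n, y_n).
x=-0.700000, y=0.720000: f=-0.327418 → y ← 0.720000 + 0.45·(-0.327418) = 0.572662
x=-0.250000, y=0.572662: f=0.004567 → y ← 0.572662 + 0.45·0.004567 = 0.574717
x=0.200000, y=0.574717: f=0.451545 → y ← 0.574717 + 0.45·0.451545 = 0.777913
x=0.650000, y=0.777913: f=0.947468 → y ← 0.777913 + 0.45·0.947468 = 1.204273
x=1.100000, y=1.204273: f=1.421088 → y ← 1.204273 + 0.45·1.421088 = 1.843763
y(1.55) ≈ 1.8438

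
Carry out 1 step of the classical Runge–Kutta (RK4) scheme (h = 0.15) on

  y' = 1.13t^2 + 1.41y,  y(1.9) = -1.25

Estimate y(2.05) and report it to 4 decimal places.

RK4: k1 = f(t_n, y_n); k2 = f(t_n + h/2, y_n + (h/2)·k1); k3 = f(t_n + h/2, y_n + (h/2)·k2); k4 = f(t_n + h, y_n + h·k3); y_{n+1} = y_n + (h/6)·(k1 + 2k2 + 2k3 + k4).
t=1.900000, y=-1.250000:
  k1 = f(1.900000, -1.250000) = 2.316800
  k2 = f(1.975000, -1.076240) = 2.890208
  k3 = f(1.975000, -1.033234) = 2.950846
  k4 = f(2.050000, -0.807373) = 3.610429
  y ← -1.250000 + (0.15/6)·(k1 + 2k2 + 2k3 + k4) = -0.809767
y(2.05) ≈ -0.8098

-0.8098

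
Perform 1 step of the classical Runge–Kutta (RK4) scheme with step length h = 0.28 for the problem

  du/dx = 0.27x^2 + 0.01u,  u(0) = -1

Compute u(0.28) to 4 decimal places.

-1.0008

RK4: k1 = f(x_n, u_n); k2 = f(x_n + h/2, u_n + (h/2)·k1); k3 = f(x_n + h/2, u_n + (h/2)·k2); k4 = f(x_n + h, u_n + h·k3); u_{n+1} = u_n + (h/6)·(k1 + 2k2 + 2k3 + k4).
x=0.000000, u=-1.000000:
  k1 = f(0.000000, -1.000000) = -0.010000
  k2 = f(0.140000, -1.001400) = -0.004722
  k3 = f(0.140000, -1.000661) = -0.004715
  k4 = f(0.280000, -1.001320) = 0.011155
  u ← -1.000000 + (0.28/6)·(k1 + 2k2 + 2k3 + k4) = -1.000827
u(0.28) ≈ -1.0008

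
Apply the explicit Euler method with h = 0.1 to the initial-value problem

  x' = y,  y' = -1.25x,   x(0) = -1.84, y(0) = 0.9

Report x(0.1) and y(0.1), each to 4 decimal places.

-1.7500, 1.1300

Euler on (x,y): x_{n+1} = x_n + h·x', y_{n+1} = y_n + h·y'.
0.000000: (-1.840000, 0.900000); f=(0.900000, 2.300000) → (-1.750000, 1.130000)
(x(0.1), y(0.1)) ≈ (-1.7500, 1.1300)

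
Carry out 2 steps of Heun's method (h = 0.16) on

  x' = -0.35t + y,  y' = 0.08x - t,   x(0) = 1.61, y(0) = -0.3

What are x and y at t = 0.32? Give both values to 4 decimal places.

1.4985, -0.3113

Heun on (x,y): k1 = f(t_n, state_n); k2 = f(t_n + h, state_n + h·k1); state_{n+1} = state_n + (h/2)·(k1 + k2).
0.000000: (1.610000, -0.300000)
  k1 = (-0.300000, 0.128800)
  predictor → (1.562000, -0.279392)
  k2 = (-0.335392, -0.035040)
  → (1.559169, -0.292499)
0.160000: (1.559169, -0.292499)
  k1 = (-0.348499, -0.035267)
  predictor → (1.503409, -0.298142)
  k2 = (-0.410142, -0.199727)
  → (1.498477, -0.311299)
(x(0.32), y(0.32)) ≈ (1.4985, -0.3113)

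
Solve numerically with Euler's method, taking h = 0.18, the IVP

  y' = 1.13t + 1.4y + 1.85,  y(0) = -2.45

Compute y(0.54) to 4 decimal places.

-3.4172

Euler: y_{n+1} = y_n + h·f(t_n, y_n).
t=0.000000, y=-2.450000: f=-1.580000 → y ← -2.450000 + 0.18·(-1.580000) = -2.734400
t=0.180000, y=-2.734400: f=-1.774760 → y ← -2.734400 + 0.18·(-1.774760) = -3.053857
t=0.360000, y=-3.053857: f=-2.018600 → y ← -3.053857 + 0.18·(-2.018600) = -3.417205
y(0.54) ≈ -3.4172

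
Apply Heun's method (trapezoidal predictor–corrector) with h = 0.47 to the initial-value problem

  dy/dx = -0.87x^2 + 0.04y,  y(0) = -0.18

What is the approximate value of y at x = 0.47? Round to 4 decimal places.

Heun: k1 = f(x_n, y_n); k2 = f(x_n + h, y_n + h·k1); y_{n+1} = y_n + (h/2)·(k1 + k2).
x=0.000000, y=-0.180000:
  k1 = f(0.000000, -0.180000) = -0.007200
  k2 = f(0.470000, -0.183384) = -0.199518
  y ← -0.180000 + (0.47/2)·(-0.007200 + (-0.199518)) = -0.228579
y(0.47) ≈ -0.2286

-0.2286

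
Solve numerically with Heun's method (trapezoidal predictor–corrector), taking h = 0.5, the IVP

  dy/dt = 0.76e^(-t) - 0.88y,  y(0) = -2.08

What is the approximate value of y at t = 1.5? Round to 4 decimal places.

-0.3239

Heun: k1 = f(t_n, y_n); k2 = f(t_n + h, y_n + h·k1); y_{n+1} = y_n + (h/2)·(k1 + k2).
t=0.000000, y=-2.080000:
  k1 = f(0.000000, -2.080000) = 2.590400
  k2 = f(0.500000, -0.784800) = 1.151587
  y ← -2.080000 + (0.5/2)·(2.590400 + 1.151587) = -1.144503
t=0.500000, y=-1.144503:
  k1 = f(0.500000, -1.144503) = 1.468126
  k2 = f(1.000000, -0.410440) = 0.640776
  y ← -1.144503 + (0.5/2)·(1.468126 + 0.640776) = -0.617278
t=1.000000, y=-0.617278:
  k1 = f(1.000000, -0.617278) = 0.822793
  k2 = f(1.500000, -0.205881) = 0.350755
  y ← -0.617278 + (0.5/2)·(0.822793 + 0.350755) = -0.323891
y(1.5) ≈ -0.3239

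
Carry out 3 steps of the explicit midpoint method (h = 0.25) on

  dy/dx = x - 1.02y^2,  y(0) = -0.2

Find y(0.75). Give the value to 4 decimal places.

0.0644

Midpoint: k1 = f(x_n, y_n); k2 = f(x_n + h/2, y_n + (h/2)·k1); y_{n+1} = y_n + h·k2.
x=0.000000, y=-0.200000:
  k1 = f(0.000000, -0.200000) = -0.040800
  k2 = f(0.125000, -0.205100) = 0.082093
  y ← -0.200000 + 0.25·0.082093 = -0.179477
x=0.250000, y=-0.179477:
  k1 = f(0.250000, -0.179477) = 0.217144
  k2 = f(0.375000, -0.152334) = 0.351330
  y ← -0.179477 + 0.25·0.351330 = -0.091644
x=0.500000, y=-0.091644:
  k1 = f(0.500000, -0.091644) = 0.491433
  k2 = f(0.625000, -0.030215) = 0.624069
  y ← -0.091644 + 0.25·0.624069 = 0.064373
y(0.75) ≈ 0.0644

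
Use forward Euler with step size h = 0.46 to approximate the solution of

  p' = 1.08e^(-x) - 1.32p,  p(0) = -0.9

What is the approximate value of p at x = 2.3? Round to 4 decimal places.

Euler: p_{n+1} = p_n + h·f(x_n, p_n).
x=0.000000, p=-0.900000: f=2.268000 → p ← -0.900000 + 0.46·2.268000 = 0.143280
x=0.460000, p=0.143280: f=0.492657 → p ← 0.143280 + 0.46·0.492657 = 0.369902
x=0.920000, p=0.369902: f=-0.057870 → p ← 0.369902 + 0.46·(-0.057870) = 0.343282
x=1.380000, p=0.343282: f=-0.181427 → p ← 0.343282 + 0.46·(-0.181427) = 0.259825
x=1.840000, p=0.259825: f=-0.171447 → p ← 0.259825 + 0.46·(-0.171447) = 0.180960
p(2.3) ≈ 0.1810

0.1810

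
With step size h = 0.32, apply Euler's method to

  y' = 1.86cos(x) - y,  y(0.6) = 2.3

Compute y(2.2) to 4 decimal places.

Euler: y_{n+1} = y_n + h·f(x_n, y_n).
x=0.600000, y=2.300000: f=-0.764876 → y ← 2.300000 + 0.32·(-0.764876) = 2.055240
x=0.920000, y=2.055240: f=-0.928414 → y ← 2.055240 + 0.32·(-0.928414) = 1.758147
x=1.240000, y=1.758147: f=-1.154026 → y ← 1.758147 + 0.32·(-1.154026) = 1.388859
x=1.560000, y=1.388859: f=-1.368778 → y ← 1.388859 + 0.32·(-1.368778) = 0.950850
x=1.880000, y=0.950850: f=-1.516848 → y ← 0.950850 + 0.32·(-1.516848) = 0.465458
y(2.2) ≈ 0.4655

0.4655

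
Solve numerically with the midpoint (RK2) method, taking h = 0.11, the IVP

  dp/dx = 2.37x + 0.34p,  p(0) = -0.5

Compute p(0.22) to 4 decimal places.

Midpoint: k1 = f(x_n, p_n); k2 = f(x_n + h/2, p_n + (h/2)·k1); p_{n+1} = p_n + h·k2.
x=0.000000, p=-0.500000:
  k1 = f(0.000000, -0.500000) = -0.170000
  k2 = f(0.055000, -0.509350) = -0.042829
  p ← -0.500000 + 0.11·(-0.042829) = -0.504711
x=0.110000, p=-0.504711:
  k1 = f(0.110000, -0.504711) = 0.089098
  k2 = f(0.165000, -0.499811) = 0.221114
  p ← -0.504711 + 0.11·0.221114 = -0.480389
p(0.22) ≈ -0.4804

-0.4804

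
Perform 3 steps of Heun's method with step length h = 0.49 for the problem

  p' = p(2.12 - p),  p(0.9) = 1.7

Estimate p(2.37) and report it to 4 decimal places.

Heun: k1 = f(t_n, p_n); k2 = f(t_n + h, p_n + h·k1); p_{n+1} = p_n + (h/2)·(k1 + k2).
t=0.900000, p=1.700000:
  k1 = f(0.900000, 1.700000) = 0.714000
  k2 = f(1.390000, 2.049860) = 0.143777
  p ← 1.700000 + (0.49/2)·(0.714000 + 0.143777) = 1.910155
t=1.390000, p=1.910155:
  k1 = f(1.390000, 1.910155) = 0.400836
  k2 = f(1.880000, 2.106565) = 0.028302
  p ← 1.910155 + (0.49/2)·(0.400836 + 0.028302) = 2.015294
t=1.880000, p=2.015294:
  k1 = f(1.880000, 2.015294) = 0.211013
  k2 = f(2.370000, 2.118691) = 0.002774
  p ← 2.015294 + (0.49/2)·(0.211013 + 0.002774) = 2.067672
p(2.37) ≈ 2.0677

2.0677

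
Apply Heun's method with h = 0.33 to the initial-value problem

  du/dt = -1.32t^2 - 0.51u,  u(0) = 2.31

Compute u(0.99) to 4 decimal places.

Heun: k1 = f(t_n, u_n); k2 = f(t_n + h, u_n + h·k1); u_{n+1} = u_n + (h/2)·(k1 + k2).
t=0.000000, u=2.310000:
  k1 = f(0.000000, 2.310000) = -1.178100
  k2 = f(0.330000, 1.921227) = -1.123574
  u ← 2.310000 + (0.33/2)·(-1.178100 + (-1.123574)) = 1.930224
t=0.330000, u=1.930224:
  k1 = f(0.330000, 1.930224) = -1.128162
  k2 = f(0.660000, 1.557930) = -1.369536
  u ← 1.930224 + (0.33/2)·(-1.128162 + (-1.369536)) = 1.518104
t=0.660000, u=1.518104:
  k1 = f(0.660000, 1.518104) = -1.349225
  k2 = f(0.990000, 1.072859) = -1.840890
  u ← 1.518104 + (0.33/2)·(-1.349225 + (-1.840890)) = 0.991735
u(0.99) ≈ 0.9917

0.9917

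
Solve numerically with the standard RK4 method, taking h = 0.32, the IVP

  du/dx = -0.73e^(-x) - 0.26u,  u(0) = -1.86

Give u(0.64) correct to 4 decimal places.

RK4: k1 = f(x_n, u_n); k2 = f(x_n + h/2, u_n + (h/2)·k1); k3 = f(x_n + h/2, u_n + (h/2)·k2); k4 = f(x_n + h, u_n + h·k3); u_{n+1} = u_n + (h/6)·(k1 + 2k2 + 2k3 + k4).
x=0.000000, u=-1.860000:
  k1 = f(0.000000, -1.860000) = -0.246400
  k2 = f(0.160000, -1.899424) = -0.128215
  k3 = f(0.160000, -1.880514) = -0.133131
  k4 = f(0.320000, -1.902602) = -0.035412
  u ← -1.860000 + (0.32/6)·(k1 + 2k2 + 2k3 + k4) = -1.902907
x=0.320000, u=-1.902907:
  k1 = f(0.320000, -1.902907) = -0.035333
  k2 = f(0.480000, -1.908560) = 0.044514
  k3 = f(0.480000, -1.895785) = 0.041192
  k4 = f(0.640000, -1.889725) = 0.106405
  u ← -1.902907 + (0.32/6)·(k1 + 2k2 + 2k3 + k4) = -1.889974
u(0.64) ≈ -1.8900

-1.8900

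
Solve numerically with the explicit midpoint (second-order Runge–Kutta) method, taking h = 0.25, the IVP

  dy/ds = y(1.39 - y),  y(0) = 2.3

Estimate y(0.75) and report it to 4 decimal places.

1.6453

Midpoint: k1 = f(s_n, y_n); k2 = f(s_n + h/2, y_n + (h/2)·k1); y_{n+1} = y_n + h·k2.
s=0.000000, y=2.300000:
  k1 = f(0.000000, 2.300000) = -2.093000
  k2 = f(0.125000, 2.038375) = -1.321631
  y ← 2.300000 + 0.25·(-1.321631) = 1.969592
s=0.250000, y=1.969592:
  k1 = f(0.250000, 1.969592) = -1.141560
  k2 = f(0.375000, 1.826897) = -0.798166
  y ← 1.969592 + 0.25·(-0.798166) = 1.770051
s=0.500000, y=1.770051:
  k1 = f(0.500000, 1.770051) = -0.672709
  k2 = f(0.625000, 1.685962) = -0.498981
  y ← 1.770051 + 0.25·(-0.498981) = 1.645305
y(0.75) ≈ 1.6453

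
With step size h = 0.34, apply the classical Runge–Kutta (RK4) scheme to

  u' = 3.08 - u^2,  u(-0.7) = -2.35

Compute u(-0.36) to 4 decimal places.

-4.8026

RK4: k1 = f(x_n, u_n); k2 = f(x_n + h/2, u_n + (h/2)·k1); k3 = f(x_n + h/2, u_n + (h/2)·k2); k4 = f(x_n + h, u_n + h·k3); u_{n+1} = u_n + (h/6)·(k1 + 2k2 + 2k3 + k4).
x=-0.700000, u=-2.350000:
  k1 = f(-0.700000, -2.350000) = -2.442500
  k2 = f(-0.530000, -2.765225) = -4.566469
  k3 = f(-0.530000, -3.126300) = -6.693750
  k4 = f(-0.360000, -4.625875) = -18.318721
  u ← -2.350000 + (0.34/6)·(k1 + 2k2 + 2k3 + k4) = -4.802627
u(-0.36) ≈ -4.8026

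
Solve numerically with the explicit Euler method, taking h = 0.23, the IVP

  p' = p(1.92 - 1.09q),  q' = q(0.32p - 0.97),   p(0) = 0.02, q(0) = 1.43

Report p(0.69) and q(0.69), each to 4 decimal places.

0.0308, 0.6748

Euler on (p,q): p_{n+1} = p_n + h·p', q_{n+1} = q_n + h·q'.
0.000000: (0.020000, 1.430000); f=(0.007226, -1.377948) → (0.021662, 1.113072)
0.230000: (0.021662, 1.113072); f=(0.015310, -1.071964) → (0.025183, 0.866520)
0.460000: (0.025183, 0.866520); f=(0.024566, -0.833542) → (0.030833, 0.674806)
(p(0.69), q(0.69)) ≈ (0.0308, 0.6748)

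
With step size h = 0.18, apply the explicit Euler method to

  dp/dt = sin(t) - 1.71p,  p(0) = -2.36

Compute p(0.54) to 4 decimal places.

Euler: p_{n+1} = p_n + h·f(t_n, p_n).
t=0.000000, p=-2.360000: f=4.035600 → p ← -2.360000 + 0.18·4.035600 = -1.633592
t=0.180000, p=-1.633592: f=2.972472 → p ← -1.633592 + 0.18·2.972472 = -1.098547
t=0.360000, p=-1.098547: f=2.230790 → p ← -1.098547 + 0.18·2.230790 = -0.697005
p(0.54) ≈ -0.6970

-0.6970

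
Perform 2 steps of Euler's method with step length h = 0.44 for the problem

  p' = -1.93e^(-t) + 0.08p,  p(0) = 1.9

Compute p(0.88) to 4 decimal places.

0.6101

Euler: p_{n+1} = p_n + h·f(t_n, p_n).
t=0.000000, p=1.900000: f=-1.778000 → p ← 1.900000 + 0.44·(-1.778000) = 1.117680
t=0.440000, p=1.117680: f=-1.153576 → p ← 1.117680 + 0.44·(-1.153576) = 0.610107
p(0.88) ≈ 0.6101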